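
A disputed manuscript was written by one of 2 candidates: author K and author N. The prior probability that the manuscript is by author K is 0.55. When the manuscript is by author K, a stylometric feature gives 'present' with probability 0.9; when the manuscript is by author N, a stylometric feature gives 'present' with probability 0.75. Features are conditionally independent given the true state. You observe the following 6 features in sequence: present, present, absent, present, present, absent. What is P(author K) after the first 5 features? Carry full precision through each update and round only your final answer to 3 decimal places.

0.503

Each posterior becomes the prior for the next update.
After 'present': P(author K) = 0.9·0.5500 / (0.9·0.5500 + 0.75·0.4500) ≈ 0.5946
After 'present': P(author K) = 0.9·0.5946 / (0.9·0.5946 + 0.75·0.4054) ≈ 0.6377
After 'absent': P(author K) = 0.1·0.6377 / (0.1·0.6377 + 0.25·0.3623) ≈ 0.4131
After 'present': P(author K) = 0.9·0.4131 / (0.9·0.4131 + 0.75·0.5869) ≈ 0.4579
After 'present': P(author K) = 0.9·0.4579 / (0.9·0.4579 + 0.75·0.5421) ≈ 0.5034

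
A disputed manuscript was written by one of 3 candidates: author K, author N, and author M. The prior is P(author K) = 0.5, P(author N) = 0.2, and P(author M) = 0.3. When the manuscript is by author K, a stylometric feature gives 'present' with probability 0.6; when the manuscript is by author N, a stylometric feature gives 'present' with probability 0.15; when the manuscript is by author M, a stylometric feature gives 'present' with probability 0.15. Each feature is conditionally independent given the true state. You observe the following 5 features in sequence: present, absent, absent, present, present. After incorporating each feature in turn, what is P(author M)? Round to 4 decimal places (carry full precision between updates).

0.0395

After 'present': normaliser = 0.6·0.5000 + 0.15·0.2000 + 0.15·0.3000; P(author K) ≈ 0.8000, P(author N) ≈ 0.0800, P(author M) ≈ 0.1200
After 'absent': normaliser = 0.4·0.8000 + 0.85·0.0800 + 0.85·0.1200; P(author K) ≈ 0.6531, P(author N) ≈ 0.1388, P(author M) ≈ 0.2082
After 'absent': normaliser = 0.4·0.6531 + 0.85·0.1388 + 0.85·0.2082; P(author K) ≈ 0.4697, P(author N) ≈ 0.2121, P(author M) ≈ 0.3182
After 'present': normaliser = 0.6·0.4697 + 0.15·0.2121 + 0.15·0.3182; P(author K) ≈ 0.7799, P(author N) ≈ 0.0880, P(author M) ≈ 0.1321
After 'present': normaliser = 0.6·0.7799 + 0.15·0.0880 + 0.15·0.1321; P(author K) ≈ 0.9341, P(author N) ≈ 0.0264, P(author M) ≈ 0.0395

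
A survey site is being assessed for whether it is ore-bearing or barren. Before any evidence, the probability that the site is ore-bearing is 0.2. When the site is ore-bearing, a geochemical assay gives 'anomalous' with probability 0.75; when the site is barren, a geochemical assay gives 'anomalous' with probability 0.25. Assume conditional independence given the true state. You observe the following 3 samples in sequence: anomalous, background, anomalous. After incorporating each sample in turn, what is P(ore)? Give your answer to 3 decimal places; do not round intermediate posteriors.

After 'anomalous': P(ore) = 0.75·0.2000 / (0.75·0.2000 + 0.25·0.8000) ≈ 0.4286
After 'background': P(ore) = 0.25·0.4286 / (0.25·0.4286 + 0.75·0.5714) ≈ 0.2000
After 'anomalous': P(ore) = 0.75·0.2000 / (0.75·0.2000 + 0.25·0.8000) ≈ 0.4286

0.429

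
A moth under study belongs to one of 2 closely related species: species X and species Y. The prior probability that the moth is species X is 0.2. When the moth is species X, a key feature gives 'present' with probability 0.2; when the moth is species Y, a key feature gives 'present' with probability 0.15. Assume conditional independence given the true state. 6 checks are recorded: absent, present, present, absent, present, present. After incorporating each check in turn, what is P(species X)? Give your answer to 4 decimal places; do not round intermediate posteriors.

After 'absent': P(species X) = 0.8·0.2000 / (0.8·0.2000 + 0.85·0.8000) ≈ 0.1905
After 'present': P(species X) = 0.2·0.1905 / (0.2·0.1905 + 0.15·0.8095) ≈ 0.2388
After 'present': P(species X) = 0.2·0.2388 / (0.2·0.2388 + 0.15·0.7612) ≈ 0.2949
After 'absent': P(species X) = 0.8·0.2949 / (0.8·0.2949 + 0.85·0.7051) ≈ 0.2825
After 'present': P(species X) = 0.2·0.2825 / (0.2·0.2825 + 0.15·0.7175) ≈ 0.3442
After 'present': P(species X) = 0.2·0.3442 / (0.2·0.3442 + 0.15·0.6558) ≈ 0.4117

0.4117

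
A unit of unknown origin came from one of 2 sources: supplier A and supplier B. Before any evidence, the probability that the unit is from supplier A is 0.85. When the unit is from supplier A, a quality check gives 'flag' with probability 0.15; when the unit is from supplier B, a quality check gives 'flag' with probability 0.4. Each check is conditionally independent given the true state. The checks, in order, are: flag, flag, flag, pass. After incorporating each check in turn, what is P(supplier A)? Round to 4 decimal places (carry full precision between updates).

0.2974

After 'flag': P(supplier A) = 0.15·0.8500 / (0.15·0.8500 + 0.4·0.1500) ≈ 0.6800
After 'flag': P(supplier A) = 0.15·0.6800 / (0.15·0.6800 + 0.4·0.3200) ≈ 0.4435
After 'flag': P(supplier A) = 0.15·0.4435 / (0.15·0.4435 + 0.4·0.5565) ≈ 0.2301
After 'pass': P(supplier A) = 0.85·0.2301 / (0.85·0.2301 + 0.6·0.7699) ≈ 0.2974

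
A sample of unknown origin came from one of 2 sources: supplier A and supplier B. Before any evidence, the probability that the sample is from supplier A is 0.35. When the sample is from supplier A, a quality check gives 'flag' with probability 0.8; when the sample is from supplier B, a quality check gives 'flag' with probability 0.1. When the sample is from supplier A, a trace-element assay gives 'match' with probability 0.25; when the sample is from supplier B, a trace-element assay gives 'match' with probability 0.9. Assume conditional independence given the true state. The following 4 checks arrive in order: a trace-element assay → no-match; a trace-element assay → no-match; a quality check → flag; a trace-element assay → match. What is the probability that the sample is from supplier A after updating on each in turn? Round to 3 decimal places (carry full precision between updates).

After a trace-element assay='no-match': P(supplier A) = 0.75·0.3500 / (0.75·0.3500 + 0.1·0.6500) ≈ 0.8015
After a trace-element assay='no-match': P(supplier A) = 0.75·0.8015 / (0.75·0.8015 + 0.1·0.1985) ≈ 0.9680
After a quality check='flag': P(supplier A) = 0.8·0.9680 / (0.8·0.9680 + 0.1·0.0320) ≈ 0.9959
After a trace-element assay='match': P(supplier A) = 0.25·0.9959 / (0.25·0.9959 + 0.9·0.0041) ≈ 0.9854

0.985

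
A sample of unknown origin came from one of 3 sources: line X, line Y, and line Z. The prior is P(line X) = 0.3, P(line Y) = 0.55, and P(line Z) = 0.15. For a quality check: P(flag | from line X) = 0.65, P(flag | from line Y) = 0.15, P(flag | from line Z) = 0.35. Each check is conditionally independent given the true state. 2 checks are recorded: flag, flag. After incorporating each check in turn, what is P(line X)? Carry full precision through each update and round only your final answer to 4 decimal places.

After 'flag': normaliser = 0.65·0.3000 + 0.15·0.5500 + 0.35·0.1500; P(line X) ≈ 0.5909, P(line Y) ≈ 0.2500, P(line Z) ≈ 0.1591
After 'flag': normaliser = 0.65·0.5909 + 0.15·0.2500 + 0.35·0.1591; P(line X) ≈ 0.8048, P(line Y) ≈ 0.0786, P(line Z) ≈ 0.1167

0.8048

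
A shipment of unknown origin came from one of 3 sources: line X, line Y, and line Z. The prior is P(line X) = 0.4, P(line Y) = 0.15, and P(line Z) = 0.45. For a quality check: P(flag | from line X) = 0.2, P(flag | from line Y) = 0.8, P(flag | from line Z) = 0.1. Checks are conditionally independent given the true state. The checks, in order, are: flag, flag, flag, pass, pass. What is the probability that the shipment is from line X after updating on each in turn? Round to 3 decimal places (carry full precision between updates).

0.373

After 'flag': normaliser = 0.2·0.4000 + 0.8·0.1500 + 0.1·0.4500; P(line X) ≈ 0.3265, P(line Y) ≈ 0.4898, P(line Z) ≈ 0.1837
After 'flag': normaliser = 0.2·0.3265 + 0.8·0.4898 + 0.1·0.1837; P(line X) ≈ 0.1373, P(line Y) ≈ 0.8240, P(line Z) ≈ 0.0386
After 'flag': normaliser = 0.2·0.1373 + 0.8·0.8240 + 0.1·0.0386; P(line X) ≈ 0.0398, P(line Y) ≈ 0.9546, P(line Z) ≈ 0.0056
After 'pass': normaliser = 0.8·0.0398 + 0.2·0.9546 + 0.9·0.0056; P(line X) ≈ 0.1397, P(line Y) ≈ 0.8382, P(line Z) ≈ 0.0221
After 'pass': normaliser = 0.8·0.1397 + 0.2·0.8382 + 0.9·0.0221; P(line X) ≈ 0.3734, P(line Y) ≈ 0.5601, P(line Z) ≈ 0.0665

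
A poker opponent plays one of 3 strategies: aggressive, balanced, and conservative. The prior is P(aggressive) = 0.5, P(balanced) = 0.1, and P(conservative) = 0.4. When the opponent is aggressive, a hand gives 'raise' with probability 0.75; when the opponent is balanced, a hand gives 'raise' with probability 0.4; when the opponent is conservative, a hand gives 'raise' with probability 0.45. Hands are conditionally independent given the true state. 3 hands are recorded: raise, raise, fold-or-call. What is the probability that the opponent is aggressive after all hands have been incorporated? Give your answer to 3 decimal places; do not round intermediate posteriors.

0.565

After 'raise': normaliser = 0.75·0.5000 + 0.4·0.1000 + 0.45·0.4000; P(aggressive) ≈ 0.6303, P(balanced) ≈ 0.0672, P(conservative) ≈ 0.3025
After 'raise': normaliser = 0.75·0.6303 + 0.4·0.0672 + 0.45·0.3025; P(aggressive) ≈ 0.7436, P(balanced) ≈ 0.0423, P(conservative) ≈ 0.2141
After 'fold-or-call': normaliser = 0.25·0.7436 + 0.6·0.0423 + 0.55·0.2141; P(aggressive) ≈ 0.5649, P(balanced) ≈ 0.0771, P(conservative) ≈ 0.3579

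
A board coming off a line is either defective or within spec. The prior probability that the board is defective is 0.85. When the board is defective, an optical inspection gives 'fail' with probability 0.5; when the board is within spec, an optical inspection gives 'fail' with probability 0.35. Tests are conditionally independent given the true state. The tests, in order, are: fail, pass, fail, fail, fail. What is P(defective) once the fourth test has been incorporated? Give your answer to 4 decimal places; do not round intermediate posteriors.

Each posterior becomes the prior for the next update.
After 'fail': P(defective) = 0.5·0.8500 / (0.5·0.8500 + 0.35·0.1500) ≈ 0.8901
After 'pass': P(defective) = 0.5·0.8901 / (0.5·0.8901 + 0.65·0.1099) ≈ 0.8616
After 'fail': P(defective) = 0.5·0.8616 / (0.5·0.8616 + 0.35·0.1384) ≈ 0.8989
After 'fail': P(defective) = 0.5·0.8989 / (0.5·0.8989 + 0.35·0.1011) ≈ 0.9271

0.9271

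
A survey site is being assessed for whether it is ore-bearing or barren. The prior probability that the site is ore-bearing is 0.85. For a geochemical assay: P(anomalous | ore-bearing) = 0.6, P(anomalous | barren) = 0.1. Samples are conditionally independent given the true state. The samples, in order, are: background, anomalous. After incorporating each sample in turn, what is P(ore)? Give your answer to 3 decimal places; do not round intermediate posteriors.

0.938

After 'background': P(ore) = 0.4·0.8500 / (0.4·0.8500 + 0.9·0.1500) ≈ 0.7158
After 'anomalous': P(ore) = 0.6·0.7158 / (0.6·0.7158 + 0.1·0.2842) ≈ 0.9379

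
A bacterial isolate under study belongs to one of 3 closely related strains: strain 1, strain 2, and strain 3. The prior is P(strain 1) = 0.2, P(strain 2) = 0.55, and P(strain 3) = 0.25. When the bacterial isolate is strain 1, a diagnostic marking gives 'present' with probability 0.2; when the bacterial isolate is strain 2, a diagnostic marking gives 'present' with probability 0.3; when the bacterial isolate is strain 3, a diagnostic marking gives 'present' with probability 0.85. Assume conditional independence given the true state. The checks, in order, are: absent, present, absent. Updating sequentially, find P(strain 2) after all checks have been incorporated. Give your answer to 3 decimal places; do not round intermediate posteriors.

After 'absent': normaliser = 0.8·0.2000 + 0.7·0.5500 + 0.15·0.2500; P(strain 1) ≈ 0.2747, P(strain 2) ≈ 0.6609, P(strain 3) ≈ 0.0644
After 'present': normaliser = 0.2·0.2747 + 0.3·0.6609 + 0.85·0.0644; P(strain 1) ≈ 0.1784, P(strain 2) ≈ 0.6439, P(strain 3) ≈ 0.1777
After 'absent': normaliser = 0.8·0.1784 + 0.7·0.6439 + 0.15·0.1777; P(strain 1) ≈ 0.2302, P(strain 2) ≈ 0.7269, P(strain 3) ≈ 0.0430

0.727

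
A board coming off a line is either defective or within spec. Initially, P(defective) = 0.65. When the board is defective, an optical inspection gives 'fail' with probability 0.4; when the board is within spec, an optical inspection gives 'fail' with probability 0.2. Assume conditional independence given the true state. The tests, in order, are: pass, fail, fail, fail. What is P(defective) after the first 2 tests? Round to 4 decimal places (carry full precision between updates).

After 'pass': P(defective) = 0.6·0.6500 / (0.6·0.6500 + 0.8·0.3500) ≈ 0.5821
After 'fail': P(defective) = 0.4·0.5821 / (0.4·0.5821 + 0.2·0.4179) ≈ 0.7358

0.7358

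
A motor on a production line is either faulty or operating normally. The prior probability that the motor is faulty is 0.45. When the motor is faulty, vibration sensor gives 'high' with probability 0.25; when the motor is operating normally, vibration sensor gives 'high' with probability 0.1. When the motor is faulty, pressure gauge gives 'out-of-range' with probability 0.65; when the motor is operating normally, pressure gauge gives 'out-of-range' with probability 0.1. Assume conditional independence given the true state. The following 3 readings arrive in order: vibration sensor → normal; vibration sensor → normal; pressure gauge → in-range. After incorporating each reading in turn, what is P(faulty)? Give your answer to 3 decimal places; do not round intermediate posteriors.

Apply Bayes' rule sequentially, carrying P(faulty) forward.
After vibration sensor='normal': P(faulty) = 0.75·0.4500 / (0.75·0.4500 + 0.9·0.5500) ≈ 0.4054
After vibration sensor='normal': P(faulty) = 0.75·0.4054 / (0.75·0.4054 + 0.9·0.5946) ≈ 0.3623
After pressure gauge='in-range': P(faulty) = 0.35·0.3623 / (0.35·0.3623 + 0.9·0.6377) ≈ 0.1810

0.181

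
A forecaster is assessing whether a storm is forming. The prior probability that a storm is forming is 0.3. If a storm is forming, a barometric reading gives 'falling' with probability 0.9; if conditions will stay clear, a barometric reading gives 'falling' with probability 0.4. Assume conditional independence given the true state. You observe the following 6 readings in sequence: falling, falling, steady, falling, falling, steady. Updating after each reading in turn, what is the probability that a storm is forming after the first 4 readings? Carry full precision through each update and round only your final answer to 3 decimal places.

After 'falling': P(storm) = 0.9·0.3000 / (0.9·0.3000 + 0.4·0.7000) ≈ 0.4909
After 'falling': P(storm) = 0.9·0.4909 / (0.9·0.4909 + 0.4·0.5091) ≈ 0.6845
After 'steady': P(storm) = 0.1·0.6845 / (0.1·0.6845 + 0.6·0.3155) ≈ 0.2656
After 'falling': P(storm) = 0.9·0.2656 / (0.9·0.2656 + 0.4·0.7344) ≈ 0.4486

0.449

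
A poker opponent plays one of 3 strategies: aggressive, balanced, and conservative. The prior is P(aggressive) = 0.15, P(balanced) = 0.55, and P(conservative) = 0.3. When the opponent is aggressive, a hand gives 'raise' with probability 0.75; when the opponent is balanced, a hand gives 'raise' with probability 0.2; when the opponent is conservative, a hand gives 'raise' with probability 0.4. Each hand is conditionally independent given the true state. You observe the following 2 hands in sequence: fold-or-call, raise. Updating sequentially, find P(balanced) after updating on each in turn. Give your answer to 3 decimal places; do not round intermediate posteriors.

0.468

Apply Bayes' rule sequentially, carrying P(balanced) forward.
After 'fold-or-call': normaliser = 0.25·0.1500 + 0.8·0.5500 + 0.6·0.3000; P(aggressive) ≈ 0.0570, P(balanced) ≈ 0.6692, P(conservative) ≈ 0.2738
After 'raise': normaliser = 0.75·0.0570 + 0.2·0.6692 + 0.4·0.2738; P(aggressive) ≈ 0.1495, P(balanced) ≈ 0.4678, P(conservative) ≈ 0.3827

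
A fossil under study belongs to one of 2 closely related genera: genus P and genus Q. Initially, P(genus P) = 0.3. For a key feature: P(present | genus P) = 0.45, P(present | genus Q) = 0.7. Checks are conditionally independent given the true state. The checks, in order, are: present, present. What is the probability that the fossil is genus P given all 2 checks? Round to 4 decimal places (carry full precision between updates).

0.1505

After 'present': P(genus P) = 0.45·0.3000 / (0.45·0.3000 + 0.7·0.7000) ≈ 0.2160
After 'present': P(genus P) = 0.45·0.2160 / (0.45·0.2160 + 0.7·0.7840) ≈ 0.1505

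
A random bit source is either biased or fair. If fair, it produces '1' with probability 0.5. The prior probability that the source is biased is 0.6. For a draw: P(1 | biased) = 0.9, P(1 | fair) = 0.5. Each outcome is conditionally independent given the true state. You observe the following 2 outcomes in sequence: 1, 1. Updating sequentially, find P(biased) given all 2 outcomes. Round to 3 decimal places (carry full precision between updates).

0.829

Each posterior becomes the prior for the next update.
After '1': P(biased) = 0.9·0.6000 / (0.9·0.6000 + 0.5·0.4000) ≈ 0.7297
After '1': P(biased) = 0.9·0.7297 / (0.9·0.7297 + 0.5·0.2703) ≈ 0.8294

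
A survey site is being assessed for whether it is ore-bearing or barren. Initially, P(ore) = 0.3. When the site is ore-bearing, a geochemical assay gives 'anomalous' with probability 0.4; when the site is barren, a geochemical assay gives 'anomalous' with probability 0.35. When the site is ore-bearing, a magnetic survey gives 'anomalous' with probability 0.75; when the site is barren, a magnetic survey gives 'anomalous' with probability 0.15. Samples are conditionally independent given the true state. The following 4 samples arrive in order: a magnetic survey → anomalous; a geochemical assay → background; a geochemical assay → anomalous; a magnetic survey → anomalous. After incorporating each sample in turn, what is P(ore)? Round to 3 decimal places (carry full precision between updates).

0.919

After a magnetic survey='anomalous': P(ore) = 0.75·0.3000 / (0.75·0.3000 + 0.15·0.7000) ≈ 0.6818
After a geochemical assay='background': P(ore) = 0.6·0.6818 / (0.6·0.6818 + 0.65·0.3182) ≈ 0.6642
After a geochemical assay='anomalous': P(ore) = 0.4·0.6642 / (0.4·0.6642 + 0.35·0.3358) ≈ 0.6933
After a magnetic survey='anomalous': P(ore) = 0.75·0.6933 / (0.75·0.6933 + 0.15·0.3067) ≈ 0.9187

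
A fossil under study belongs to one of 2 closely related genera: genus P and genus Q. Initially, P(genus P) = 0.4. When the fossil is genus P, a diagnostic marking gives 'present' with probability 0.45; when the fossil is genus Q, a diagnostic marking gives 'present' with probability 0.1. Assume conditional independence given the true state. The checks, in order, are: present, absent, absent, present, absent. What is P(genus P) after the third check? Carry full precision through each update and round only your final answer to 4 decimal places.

After 'present': P(genus P) = 0.45·0.4000 / (0.45·0.4000 + 0.1·0.6000) ≈ 0.7500
After 'absent': P(genus P) = 0.55·0.7500 / (0.55·0.7500 + 0.9·0.2500) ≈ 0.6471
After 'absent': P(genus P) = 0.55·0.6471 / (0.55·0.6471 + 0.9·0.3529) ≈ 0.5284

0.5284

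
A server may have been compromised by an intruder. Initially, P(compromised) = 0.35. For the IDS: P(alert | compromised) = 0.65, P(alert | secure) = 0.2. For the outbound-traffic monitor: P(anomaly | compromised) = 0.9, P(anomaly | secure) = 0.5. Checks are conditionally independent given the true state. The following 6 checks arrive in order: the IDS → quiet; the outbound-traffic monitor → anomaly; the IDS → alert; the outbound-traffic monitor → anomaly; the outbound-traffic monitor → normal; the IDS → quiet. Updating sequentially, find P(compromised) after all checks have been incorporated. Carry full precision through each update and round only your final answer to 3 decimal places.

0.178

After the IDS='quiet': P(compromised) = 0.35·0.3500 / (0.35·0.3500 + 0.8·0.6500) ≈ 0.1907
After the outbound-traffic monitor='anomaly': P(compromised) = 0.9·0.1907 / (0.9·0.1907 + 0.5·0.8093) ≈ 0.2978
After the IDS='alert': P(compromised) = 0.65·0.2978 / (0.65·0.2978 + 0.2·0.7022) ≈ 0.5795
After the outbound-traffic monitor='anomaly': P(compromised) = 0.9·0.5795 / (0.9·0.5795 + 0.5·0.4205) ≈ 0.7127
After the outbound-traffic monitor='normal': P(compromised) = 0.1·0.7127 / (0.1·0.7127 + 0.5·0.2873) ≈ 0.3316
After the IDS='quiet': P(compromised) = 0.35·0.3316 / (0.35·0.3316 + 0.8·0.6684) ≈ 0.1783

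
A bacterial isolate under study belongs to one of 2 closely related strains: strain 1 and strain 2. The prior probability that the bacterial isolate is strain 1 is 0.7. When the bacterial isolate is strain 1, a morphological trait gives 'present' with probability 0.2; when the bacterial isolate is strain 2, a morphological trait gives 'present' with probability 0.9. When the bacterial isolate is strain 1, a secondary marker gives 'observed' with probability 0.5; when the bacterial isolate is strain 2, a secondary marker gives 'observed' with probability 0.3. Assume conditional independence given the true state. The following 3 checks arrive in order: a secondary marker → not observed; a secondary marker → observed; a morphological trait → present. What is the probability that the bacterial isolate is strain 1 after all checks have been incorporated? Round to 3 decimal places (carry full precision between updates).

After a secondary marker='not observed': P(strain 1) = 0.5·0.7000 / (0.5·0.7000 + 0.7·0.3000) ≈ 0.6250
After a secondary marker='observed': P(strain 1) = 0.5·0.6250 / (0.5·0.6250 + 0.3·0.3750) ≈ 0.7353
After a morphological trait='present': P(strain 1) = 0.2·0.7353 / (0.2·0.7353 + 0.9·0.2647) ≈ 0.3817

0.382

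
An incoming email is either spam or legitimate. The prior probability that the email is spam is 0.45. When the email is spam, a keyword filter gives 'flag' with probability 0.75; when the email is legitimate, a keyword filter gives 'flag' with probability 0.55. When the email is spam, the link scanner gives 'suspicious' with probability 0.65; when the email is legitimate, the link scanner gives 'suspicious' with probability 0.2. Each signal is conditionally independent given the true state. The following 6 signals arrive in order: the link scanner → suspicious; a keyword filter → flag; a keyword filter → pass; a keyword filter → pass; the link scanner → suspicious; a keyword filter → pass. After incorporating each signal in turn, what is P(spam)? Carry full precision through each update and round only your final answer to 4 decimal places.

0.6689

After the link scanner='suspicious': P(spam) = 0.65·0.4500 / (0.65·0.4500 + 0.2·0.5500) ≈ 0.7267
After a keyword filter='flag': P(spam) = 0.75·0.7267 / (0.75·0.7267 + 0.55·0.2733) ≈ 0.7838
After a keyword filter='pass': P(spam) = 0.25·0.7838 / (0.25·0.7838 + 0.45·0.2162) ≈ 0.6683
After a keyword filter='pass': P(spam) = 0.25·0.6683 / (0.25·0.6683 + 0.45·0.3317) ≈ 0.5281
After the link scanner='suspicious': P(spam) = 0.65·0.5281 / (0.65·0.5281 + 0.2·0.4719) ≈ 0.7844
After a keyword filter='pass': P(spam) = 0.25·0.7844 / (0.25·0.7844 + 0.45·0.2156) ≈ 0.6689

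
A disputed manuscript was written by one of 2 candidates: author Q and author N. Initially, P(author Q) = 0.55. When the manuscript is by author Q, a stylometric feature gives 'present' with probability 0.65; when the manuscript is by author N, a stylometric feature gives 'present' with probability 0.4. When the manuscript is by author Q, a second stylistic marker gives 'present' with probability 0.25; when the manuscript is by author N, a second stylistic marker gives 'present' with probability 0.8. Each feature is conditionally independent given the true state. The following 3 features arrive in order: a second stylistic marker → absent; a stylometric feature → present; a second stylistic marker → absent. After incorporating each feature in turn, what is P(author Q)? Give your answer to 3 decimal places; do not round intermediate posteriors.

0.965

After a second stylistic marker='absent': P(author Q) = 0.75·0.5500 / (0.75·0.5500 + 0.2·0.4500) ≈ 0.8209
After a stylometric feature='present': P(author Q) = 0.65·0.8209 / (0.65·0.8209 + 0.4·0.1791) ≈ 0.8816
After a second stylistic marker='absent': P(author Q) = 0.75·0.8816 / (0.75·0.8816 + 0.2·0.1184) ≈ 0.9654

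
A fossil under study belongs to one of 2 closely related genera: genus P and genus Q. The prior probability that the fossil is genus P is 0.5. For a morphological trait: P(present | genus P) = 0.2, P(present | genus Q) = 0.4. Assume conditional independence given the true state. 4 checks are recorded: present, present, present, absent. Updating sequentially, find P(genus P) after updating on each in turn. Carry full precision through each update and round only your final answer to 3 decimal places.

After 'present': P(genus P) = 0.2·0.5000 / (0.2·0.5000 + 0.4·0.5000) ≈ 0.3333
After 'present': P(genus P) = 0.2·0.3333 / (0.2·0.3333 + 0.4·0.6667) ≈ 0.2000
After 'present': P(genus P) = 0.2·0.2000 / (0.2·0.2000 + 0.4·0.8000) ≈ 0.1111
After 'absent': P(genus P) = 0.8·0.1111 / (0.8·0.1111 + 0.6·0.8889) ≈ 0.1429

0.143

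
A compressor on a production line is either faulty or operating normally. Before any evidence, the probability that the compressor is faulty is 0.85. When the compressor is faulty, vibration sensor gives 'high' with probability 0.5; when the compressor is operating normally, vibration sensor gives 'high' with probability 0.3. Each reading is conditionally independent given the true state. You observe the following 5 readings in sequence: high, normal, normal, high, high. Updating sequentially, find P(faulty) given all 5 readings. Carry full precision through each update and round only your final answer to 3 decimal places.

After 'high': P(faulty) = 0.5·0.8500 / (0.5·0.8500 + 0.3·0.1500) ≈ 0.9043
After 'normal': P(faulty) = 0.5·0.9043 / (0.5·0.9043 + 0.7·0.0957) ≈ 0.8709
After 'normal': P(faulty) = 0.5·0.8709 / (0.5·0.8709 + 0.7·0.1291) ≈ 0.8281
After 'high': P(faulty) = 0.5·0.8281 / (0.5·0.8281 + 0.3·0.1719) ≈ 0.8893
After 'high': P(faulty) = 0.5·0.8893 / (0.5·0.8893 + 0.3·0.1107) ≈ 0.9305

0.930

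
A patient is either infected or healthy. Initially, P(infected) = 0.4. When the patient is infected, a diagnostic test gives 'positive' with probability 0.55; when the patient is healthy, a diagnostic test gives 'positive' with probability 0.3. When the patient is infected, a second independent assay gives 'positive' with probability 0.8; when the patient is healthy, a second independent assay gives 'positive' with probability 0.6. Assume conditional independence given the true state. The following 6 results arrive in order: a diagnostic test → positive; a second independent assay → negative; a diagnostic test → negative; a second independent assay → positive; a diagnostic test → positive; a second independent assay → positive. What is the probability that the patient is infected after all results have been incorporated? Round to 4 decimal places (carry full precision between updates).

0.5615

After a diagnostic test='positive': P(infected) = 0.55·0.4000 / (0.55·0.4000 + 0.3·0.6000) ≈ 0.5500
After a second independent assay='negative': P(infected) = 0.2·0.5500 / (0.2·0.5500 + 0.4·0.4500) ≈ 0.3793
After a diagnostic test='negative': P(infected) = 0.45·0.3793 / (0.45·0.3793 + 0.7·0.6207) ≈ 0.2821
After a second independent assay='positive': P(infected) = 0.8·0.2821 / (0.8·0.2821 + 0.6·0.7179) ≈ 0.3438
After a diagnostic test='positive': P(infected) = 0.55·0.3438 / (0.55·0.3438 + 0.3·0.6562) ≈ 0.4899
After a second independent assay='positive': P(infected) = 0.8·0.4899 / (0.8·0.4899 + 0.6·0.5101) ≈ 0.5615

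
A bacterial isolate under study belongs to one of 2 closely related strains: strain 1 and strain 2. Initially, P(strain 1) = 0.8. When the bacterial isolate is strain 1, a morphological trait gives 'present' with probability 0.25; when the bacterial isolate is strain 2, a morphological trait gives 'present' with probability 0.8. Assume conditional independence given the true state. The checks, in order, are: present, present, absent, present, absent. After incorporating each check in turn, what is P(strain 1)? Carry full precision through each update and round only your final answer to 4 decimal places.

0.6319

After 'present': P(strain 1) = 0.25·0.8000 / (0.25·0.8000 + 0.8·0.2000) ≈ 0.5556
After 'present': P(strain 1) = 0.25·0.5556 / (0.25·0.5556 + 0.8·0.4444) ≈ 0.2809
After 'absent': P(strain 1) = 0.75·0.2809 / (0.75·0.2809 + 0.2·0.7191) ≈ 0.5943
After 'present': P(strain 1) = 0.25·0.5943 / (0.25·0.5943 + 0.8·0.4057) ≈ 0.3140
After 'absent': P(strain 1) = 0.75·0.3140 / (0.75·0.3140 + 0.2·0.6860) ≈ 0.6319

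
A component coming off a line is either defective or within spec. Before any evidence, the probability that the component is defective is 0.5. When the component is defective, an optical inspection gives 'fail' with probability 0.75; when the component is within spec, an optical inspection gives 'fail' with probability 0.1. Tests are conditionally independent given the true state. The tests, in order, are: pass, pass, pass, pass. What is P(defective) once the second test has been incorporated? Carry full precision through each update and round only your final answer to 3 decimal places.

0.072

Each posterior becomes the prior for the next update.
After 'pass': P(defective) = 0.25·0.5000 / (0.25·0.5000 + 0.9·0.5000) ≈ 0.2174
After 'pass': P(defective) = 0.25·0.2174 / (0.25·0.2174 + 0.9·0.7826) ≈ 0.0716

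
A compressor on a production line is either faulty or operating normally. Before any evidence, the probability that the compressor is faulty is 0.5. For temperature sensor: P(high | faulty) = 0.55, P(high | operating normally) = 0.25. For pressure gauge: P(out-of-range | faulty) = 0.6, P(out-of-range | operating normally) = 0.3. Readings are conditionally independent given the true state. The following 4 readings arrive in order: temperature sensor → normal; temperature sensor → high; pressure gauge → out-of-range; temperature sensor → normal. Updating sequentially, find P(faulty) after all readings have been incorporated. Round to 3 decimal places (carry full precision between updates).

0.613

After temperature sensor='normal': P(faulty) = 0.45·0.5000 / (0.45·0.5000 + 0.75·0.5000) ≈ 0.3750
After temperature sensor='high': P(faulty) = 0.55·0.3750 / (0.55·0.3750 + 0.25·0.6250) ≈ 0.5690
After pressure gauge='out-of-range': P(faulty) = 0.6·0.5690 / (0.6·0.5690 + 0.3·0.4310) ≈ 0.7253
After temperature sensor='normal': P(faulty) = 0.45·0.7253 / (0.45·0.7253 + 0.75·0.2747) ≈ 0.6130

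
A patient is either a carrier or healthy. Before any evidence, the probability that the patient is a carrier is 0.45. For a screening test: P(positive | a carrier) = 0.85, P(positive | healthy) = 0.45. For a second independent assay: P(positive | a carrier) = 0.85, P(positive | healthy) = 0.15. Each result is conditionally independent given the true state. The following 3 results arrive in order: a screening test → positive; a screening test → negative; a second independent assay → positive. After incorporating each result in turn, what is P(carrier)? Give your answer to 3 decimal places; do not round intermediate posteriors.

After a screening test='positive': P(carrier) = 0.85·0.4500 / (0.85·0.4500 + 0.45·0.5500) ≈ 0.6071
After a screening test='negative': P(carrier) = 0.15·0.6071 / (0.15·0.6071 + 0.55·0.3929) ≈ 0.2965
After a second independent assay='positive': P(carrier) = 0.85·0.2965 / (0.85·0.2965 + 0.15·0.7035) ≈ 0.7049

0.705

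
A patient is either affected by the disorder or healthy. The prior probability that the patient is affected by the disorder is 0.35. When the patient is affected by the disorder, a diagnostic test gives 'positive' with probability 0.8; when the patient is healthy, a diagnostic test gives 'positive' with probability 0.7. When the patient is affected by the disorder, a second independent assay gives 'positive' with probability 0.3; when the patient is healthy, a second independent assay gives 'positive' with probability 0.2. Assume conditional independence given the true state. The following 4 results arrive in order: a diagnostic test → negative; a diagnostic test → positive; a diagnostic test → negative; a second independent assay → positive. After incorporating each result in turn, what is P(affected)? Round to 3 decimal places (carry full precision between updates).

Apply Bayes' rule sequentially, carrying P(affected) forward.
After a diagnostic test='negative': P(affected) = 0.2·0.3500 / (0.2·0.3500 + 0.3·0.6500) ≈ 0.2642
After a diagnostic test='positive': P(affected) = 0.8·0.2642 / (0.8·0.2642 + 0.7·0.7358) ≈ 0.2909
After a diagnostic test='negative': P(affected) = 0.2·0.2909 / (0.2·0.2909 + 0.3·0.7091) ≈ 0.2148
After a second independent assay='positive': P(affected) = 0.3·0.2148 / (0.3·0.2148 + 0.2·0.7852) ≈ 0.2909

0.291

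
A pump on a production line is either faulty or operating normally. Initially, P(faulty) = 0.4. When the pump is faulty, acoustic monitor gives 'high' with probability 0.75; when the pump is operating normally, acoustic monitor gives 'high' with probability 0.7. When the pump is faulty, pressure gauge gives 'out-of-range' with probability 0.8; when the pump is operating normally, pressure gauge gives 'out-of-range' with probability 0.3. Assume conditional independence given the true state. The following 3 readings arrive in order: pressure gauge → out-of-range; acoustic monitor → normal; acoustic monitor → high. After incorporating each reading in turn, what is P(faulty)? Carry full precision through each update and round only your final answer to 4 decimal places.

0.6135

After pressure gauge='out-of-range': P(faulty) = 0.8·0.4000 / (0.8·0.4000 + 0.3·0.6000) ≈ 0.6400
After acoustic monitor='normal': P(faulty) = 0.25·0.6400 / (0.25·0.6400 + 0.3·0.3600) ≈ 0.5970
After acoustic monitor='high': P(faulty) = 0.75·0.5970 / (0.75·0.5970 + 0.7·0.4030) ≈ 0.6135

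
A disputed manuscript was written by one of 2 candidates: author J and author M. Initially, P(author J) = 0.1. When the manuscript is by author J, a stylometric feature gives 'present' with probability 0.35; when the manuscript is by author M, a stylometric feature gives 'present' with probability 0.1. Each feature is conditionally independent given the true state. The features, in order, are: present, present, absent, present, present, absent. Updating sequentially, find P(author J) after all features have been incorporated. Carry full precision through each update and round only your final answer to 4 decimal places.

Each posterior becomes the prior for the next update.
After 'present': P(author J) = 0.35·0.1000 / (0.35·0.1000 + 0.1·0.9000) ≈ 0.2800
After 'present': P(author J) = 0.35·0.2800 / (0.35·0.2800 + 0.1·0.7200) ≈ 0.5765
After 'absent': P(author J) = 0.65·0.5765 / (0.65·0.5765 + 0.9·0.4235) ≈ 0.4957
After 'present': P(author J) = 0.35·0.4957 / (0.35·0.4957 + 0.1·0.5043) ≈ 0.7748
After 'present': P(author J) = 0.35·0.7748 / (0.35·0.7748 + 0.1·0.2252) ≈ 0.9233
After 'absent': P(author J) = 0.65·0.9233 / (0.65·0.9233 + 0.9·0.0767) ≈ 0.8969

0.8969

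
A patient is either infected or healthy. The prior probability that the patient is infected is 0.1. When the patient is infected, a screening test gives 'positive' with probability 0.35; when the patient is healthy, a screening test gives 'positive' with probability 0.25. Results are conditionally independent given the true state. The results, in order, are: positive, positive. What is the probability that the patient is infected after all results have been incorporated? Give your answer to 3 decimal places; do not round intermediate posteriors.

After 'positive': P(infected) = 0.35·0.1000 / (0.35·0.1000 + 0.25·0.9000) ≈ 0.1346
After 'positive': P(infected) = 0.35·0.1346 / (0.35·0.1346 + 0.25·0.8654) ≈ 0.1788

0.179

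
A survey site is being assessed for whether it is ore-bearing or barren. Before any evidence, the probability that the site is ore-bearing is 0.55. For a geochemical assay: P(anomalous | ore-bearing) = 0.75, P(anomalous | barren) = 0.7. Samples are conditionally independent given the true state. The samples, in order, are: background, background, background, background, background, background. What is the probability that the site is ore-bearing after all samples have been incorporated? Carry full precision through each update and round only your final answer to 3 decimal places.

Each posterior becomes the prior for the next update.
After 'background': P(ore) = 0.25·0.5500 / (0.25·0.5500 + 0.3·0.4500) ≈ 0.5046
After 'background': P(ore) = 0.25·0.5046 / (0.25·0.5046 + 0.3·0.4954) ≈ 0.4591
After 'background': P(ore) = 0.25·0.4591 / (0.25·0.4591 + 0.3·0.5409) ≈ 0.4143
After 'background': P(ore) = 0.25·0.4143 / (0.25·0.4143 + 0.3·0.5857) ≈ 0.3708
After 'background': P(ore) = 0.25·0.3708 / (0.25·0.3708 + 0.3·0.6292) ≈ 0.3294
After 'background': P(ore) = 0.25·0.3294 / (0.25·0.3294 + 0.3·0.6706) ≈ 0.2904

0.290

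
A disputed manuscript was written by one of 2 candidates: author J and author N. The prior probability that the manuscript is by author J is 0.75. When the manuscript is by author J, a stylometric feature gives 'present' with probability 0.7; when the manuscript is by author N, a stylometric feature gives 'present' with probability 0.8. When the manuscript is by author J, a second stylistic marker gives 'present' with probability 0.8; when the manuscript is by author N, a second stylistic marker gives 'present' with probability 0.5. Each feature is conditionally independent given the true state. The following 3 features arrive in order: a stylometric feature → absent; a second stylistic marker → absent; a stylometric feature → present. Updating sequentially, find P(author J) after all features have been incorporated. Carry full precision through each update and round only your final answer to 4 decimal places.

After a stylometric feature='absent': P(author J) = 0.3·0.7500 / (0.3·0.7500 + 0.2·0.2500) ≈ 0.8182
After a second stylistic marker='absent': P(author J) = 0.2·0.8182 / (0.2·0.8182 + 0.5·0.1818) ≈ 0.6429
After a stylometric feature='present': P(author J) = 0.7·0.6429 / (0.7·0.6429 + 0.8·0.3571) ≈ 0.6117

0.6117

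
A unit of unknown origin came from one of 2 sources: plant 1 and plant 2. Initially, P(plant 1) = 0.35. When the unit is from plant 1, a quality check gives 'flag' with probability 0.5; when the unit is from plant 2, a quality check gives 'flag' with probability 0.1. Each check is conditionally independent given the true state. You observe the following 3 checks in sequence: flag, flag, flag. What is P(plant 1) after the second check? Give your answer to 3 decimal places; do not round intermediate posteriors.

After 'flag': P(plant 1) = 0.5·0.3500 / (0.5·0.3500 + 0.1·0.6500) ≈ 0.7292
After 'flag': P(plant 1) = 0.5·0.7292 / (0.5·0.7292 + 0.1·0.2708) ≈ 0.9309

0.931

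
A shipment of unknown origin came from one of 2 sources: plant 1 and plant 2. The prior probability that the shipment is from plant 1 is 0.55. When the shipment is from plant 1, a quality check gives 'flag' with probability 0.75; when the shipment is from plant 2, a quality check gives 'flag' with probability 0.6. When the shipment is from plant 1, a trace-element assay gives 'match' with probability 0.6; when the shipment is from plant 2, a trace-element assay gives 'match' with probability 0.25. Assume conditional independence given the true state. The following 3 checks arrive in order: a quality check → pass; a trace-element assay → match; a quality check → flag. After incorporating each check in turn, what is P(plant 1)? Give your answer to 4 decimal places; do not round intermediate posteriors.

After a quality check='pass': P(plant 1) = 0.25·0.5500 / (0.25·0.5500 + 0.4·0.4500) ≈ 0.4331
After a trace-element assay='match': P(plant 1) = 0.6·0.4331 / (0.6·0.4331 + 0.25·0.5669) ≈ 0.6471
After a quality check='flag': P(plant 1) = 0.75·0.6471 / (0.75·0.6471 + 0.6·0.3529) ≈ 0.6962

0.6962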